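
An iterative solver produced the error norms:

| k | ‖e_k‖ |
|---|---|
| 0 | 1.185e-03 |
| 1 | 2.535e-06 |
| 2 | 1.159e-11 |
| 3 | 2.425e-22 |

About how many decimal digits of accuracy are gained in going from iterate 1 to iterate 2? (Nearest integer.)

Digits gained ≈ log₁₀(‖e_1‖/‖e_2‖) = log₁₀(2.535e-06/1.159e-11) = log₁₀(218723) ≈ 5.340.

5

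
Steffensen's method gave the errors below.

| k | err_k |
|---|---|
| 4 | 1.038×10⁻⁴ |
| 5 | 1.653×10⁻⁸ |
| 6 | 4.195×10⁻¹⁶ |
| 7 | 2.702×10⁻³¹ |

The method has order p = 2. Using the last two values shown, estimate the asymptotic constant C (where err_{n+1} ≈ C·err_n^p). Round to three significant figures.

1.54

C ≈ err_7 / err_6^2
  = 2.702×10⁻³¹ / (4.195×10⁻¹⁶)^2
  = 2.702×10⁻³¹ / 1.7598e-31 ≈ 1.5354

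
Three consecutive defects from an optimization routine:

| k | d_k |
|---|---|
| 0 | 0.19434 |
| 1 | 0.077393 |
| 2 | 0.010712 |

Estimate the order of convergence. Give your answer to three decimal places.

2.148

p ≈ ln(d_2/d_1) / ln(d_1/d_0)
  = ln(0.010712/0.077393) / ln(0.077393/0.19434)
  = ln(0.13841) / ln(0.398235)
  = -1.977535 / -0.920713 ≈ 2.147830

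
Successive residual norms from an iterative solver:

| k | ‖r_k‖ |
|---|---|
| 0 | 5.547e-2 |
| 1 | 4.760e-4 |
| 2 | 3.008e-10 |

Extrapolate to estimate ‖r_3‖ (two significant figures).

First estimate the order: p ≈ ln(‖r_2‖/‖r_1‖) / ln(‖r_1‖/‖r_0‖) = ln(3.008e-10/4.760e-4)/ln(4.760e-4/5.547e-2) = ln(6.31933e-07)/ln(0.00858122) ≈ 3.0000.
Then ‖r_3‖ ≈ ‖r_2‖·(‖r_2‖/‖r_1‖)^p = 3.008e-10·(6.31933e-07)^3.0000 = 3.008e-10·2.52356e-19 ≈ 7.591e-29.

7.6e-29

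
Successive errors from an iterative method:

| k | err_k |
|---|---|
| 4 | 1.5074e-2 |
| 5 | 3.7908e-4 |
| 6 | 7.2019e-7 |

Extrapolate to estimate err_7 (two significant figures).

First estimate the order: p ≈ ln(err_6/err_5) / ln(err_5/err_4) = ln(7.2019e-7/3.7908e-4)/ln(3.7908e-4/1.5074e-2) = ln(0.00189984)/ln(0.0251479) ≈ 1.7013.
Then err_7 ≈ err_6·(err_6/err_5)^p = 7.2019e-7·(0.00189984)^1.7013 = 7.2019e-7·2.34575e-05 ≈ 1.689e-11.

1.7e-11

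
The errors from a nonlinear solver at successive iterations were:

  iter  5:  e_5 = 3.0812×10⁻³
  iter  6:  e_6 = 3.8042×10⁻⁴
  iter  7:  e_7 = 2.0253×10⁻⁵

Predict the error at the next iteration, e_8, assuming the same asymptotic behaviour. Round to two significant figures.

3.3e-7

First estimate the order: p ≈ ln(e_7/e_6) / ln(e_6/e_5) = ln(2.0253×10⁻⁵/3.8042×10⁻⁴)/ln(3.8042×10⁻⁴/3.0812×10⁻³) = ln(0.0532385)/ln(0.123465) ≈ 1.4021.
Then e_8 ≈ e_7·(e_7/e_6)^p = 2.0253×10⁻⁵·(0.0532385)^1.4021 = 2.0253×10⁻⁵·0.0163697 ≈ 3.315e-07.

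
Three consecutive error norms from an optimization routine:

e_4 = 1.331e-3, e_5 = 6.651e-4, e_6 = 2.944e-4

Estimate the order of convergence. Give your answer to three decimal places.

1.175

p ≈ ln(e_6/e_5) / ln(e_5/e_4)
  = ln(2.944e-4/6.651e-4) / ln(6.651e-4/1.331e-3)
  = ln(0.44264) / ln(0.499699)
  = -0.814998 / -0.693749 ≈ 1.174774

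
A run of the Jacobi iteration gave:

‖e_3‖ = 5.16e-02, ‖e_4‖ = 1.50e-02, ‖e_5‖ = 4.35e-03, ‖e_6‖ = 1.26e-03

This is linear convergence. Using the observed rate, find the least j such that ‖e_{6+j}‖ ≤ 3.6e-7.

Rate ρ ≈ ‖e_6‖/‖e_5‖ = 1.26e-03/4.35e-03 = 0.2897.
After j more steps, ‖e_{6+j}‖ ≈ 1.26e-03·ρ^j; need ρ^j ≤ 3.6e-7/1.26e-03 = 0.000285714.
j ≥ ln(0.000285714)/ln(0.2897) = -8.1605/-1.23891 = 6.587.
So 7 more iterations are needed.

7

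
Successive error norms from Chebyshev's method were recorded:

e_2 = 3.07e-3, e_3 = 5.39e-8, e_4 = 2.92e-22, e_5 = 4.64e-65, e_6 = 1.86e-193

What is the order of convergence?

3

Consecutive ratios: e_6/e_5 = 1.86e-193/4.64e-65 = 4.00862e-129, e_5/e_4 = 4.64e-65/2.92e-22 = 1.58904e-43.
p ≈ ln(4.00862e-129)/ln(1.58904e-43) = -295.6450/-98.5480 ≈ 3.00.
So the convergence is cubic (order 3).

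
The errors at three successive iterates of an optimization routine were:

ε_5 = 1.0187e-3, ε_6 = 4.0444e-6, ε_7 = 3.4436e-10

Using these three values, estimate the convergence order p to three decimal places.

1.695

p ≈ ln(ε_7/ε_6) / ln(ε_6/ε_5)
  = ln(3.4436e-10/4.0444e-6) / ln(4.0444e-6/1.0187e-3)
  = ln(8.51449e-05) / ln(0.00397016)
  = -9.371156 / -5.528949 ≈ 1.694925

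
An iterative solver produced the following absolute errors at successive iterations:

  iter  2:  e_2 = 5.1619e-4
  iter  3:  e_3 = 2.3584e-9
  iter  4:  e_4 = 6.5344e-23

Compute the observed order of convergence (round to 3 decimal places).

p ≈ ln(e_4/e_3) / ln(e_3/e_2)
  = ln(6.5344e-23/2.3584e-9) / ln(2.3584e-9/5.1619e-4)
  = ln(2.77069e-14) / ln(4.56886e-06)
  = -31.217095 / -12.296247 ≈ 2.538750

2.539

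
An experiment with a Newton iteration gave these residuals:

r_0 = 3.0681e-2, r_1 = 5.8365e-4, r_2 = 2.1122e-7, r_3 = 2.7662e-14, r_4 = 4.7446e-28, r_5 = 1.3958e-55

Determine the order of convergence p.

2

Consecutive ratios: r_5/r_4 = 1.3958e-55/4.7446e-28 = 2.94187e-28, r_4/r_3 = 4.7446e-28/2.7662e-14 = 1.7152e-14.
p ≈ ln(2.94187e-28)/ln(1.7152e-14) = -63.3933/-31.6967 ≈ 2.00.
So the convergence is quadratic (order 2).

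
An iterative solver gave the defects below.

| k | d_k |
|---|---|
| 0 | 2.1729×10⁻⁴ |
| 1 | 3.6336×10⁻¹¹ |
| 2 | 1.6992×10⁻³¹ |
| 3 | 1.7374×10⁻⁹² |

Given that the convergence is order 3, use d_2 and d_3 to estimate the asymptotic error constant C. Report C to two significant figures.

3.5

C ≈ d_3 / d_2^3
  = 1.7374×10⁻⁹² / (1.6992×10⁻³¹)^3
  = 1.7374×10⁻⁹² / 4.90607e-93 ≈ 3.5413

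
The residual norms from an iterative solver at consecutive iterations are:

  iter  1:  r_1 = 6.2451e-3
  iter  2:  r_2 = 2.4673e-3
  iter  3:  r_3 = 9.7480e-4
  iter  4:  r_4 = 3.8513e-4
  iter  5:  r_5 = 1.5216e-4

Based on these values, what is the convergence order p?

Consecutive ratios: r_5/r_4 = 1.5216e-4/3.8513e-4 = 0.395087, r_4/r_3 = 3.8513e-4/9.7480e-4 = 0.395086.
p ≈ ln(0.395087)/ln(0.395086) = -0.9286/-0.9287 ≈ 1.00.
So the convergence is linear (order 1).

1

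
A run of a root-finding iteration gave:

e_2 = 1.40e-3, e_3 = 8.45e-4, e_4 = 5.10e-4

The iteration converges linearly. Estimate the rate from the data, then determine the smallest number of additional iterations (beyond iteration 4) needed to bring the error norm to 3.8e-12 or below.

Rate ρ ≈ e_4/e_3 = 5.10e-4/8.45e-4 = 0.6036.
After j more steps, e_{4+j} ≈ 5.10e-4·ρ^j; need ρ^j ≤ 3.8e-12/5.10e-4 = 7.45098e-09.
j ≥ ln(7.45098e-09)/ln(0.6036) = -18.7149/-0.50484 = 37.071.
So 38 more iterations are needed.

38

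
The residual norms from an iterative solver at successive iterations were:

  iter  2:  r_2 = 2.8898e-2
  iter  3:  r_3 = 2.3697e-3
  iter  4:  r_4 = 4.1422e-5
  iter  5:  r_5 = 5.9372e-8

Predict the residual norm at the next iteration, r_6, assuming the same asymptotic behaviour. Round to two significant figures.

First estimate the order: p ≈ ln(r_5/r_4) / ln(r_4/r_3) = ln(5.9372e-8/4.1422e-5)/ln(4.1422e-5/2.3697e-3) = ln(0.00143334)/ln(0.0174798) ≈ 1.6180.
Then r_6 ≈ r_5·(r_5/r_4)^p = 5.9372e-8·(0.00143334)^1.6180 = 5.9372e-8·2.50595e-05 ≈ 1.488e-12.

1.5e-12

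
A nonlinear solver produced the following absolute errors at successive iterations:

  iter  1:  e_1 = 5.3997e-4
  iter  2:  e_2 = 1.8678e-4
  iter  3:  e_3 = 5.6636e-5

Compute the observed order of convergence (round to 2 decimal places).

1.12

p ≈ ln(e_3/e_2) / ln(e_2/e_1)
  = ln(5.6636e-5/1.8678e-4) / ln(1.8678e-4/5.3997e-4)
  = ln(0.303223) / ln(0.345908)
  = -1.19329 / -1.06158 ≈ 1.12407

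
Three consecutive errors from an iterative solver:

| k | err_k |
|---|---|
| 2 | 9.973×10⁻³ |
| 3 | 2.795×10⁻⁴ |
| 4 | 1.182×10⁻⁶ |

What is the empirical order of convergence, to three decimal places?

1.529

p ≈ ln(err_4/err_3) / ln(err_3/err_2)
  = ln(1.182×10⁻⁶/2.795×10⁻⁴) / ln(2.795×10⁻⁴/9.973×10⁻³)
  = ln(0.00422898) / ln(0.0280257)
  = -5.465794 / -3.574633 ≈ 1.529050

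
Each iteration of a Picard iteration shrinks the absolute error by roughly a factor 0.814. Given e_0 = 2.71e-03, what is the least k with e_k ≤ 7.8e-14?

118

After k steps, e_k ≈ 2.71e-03·0.814^k.
Need 0.814^k ≤ 7.8e-14/2.71e-03 = 2.87823e-11.
k ≥ ln(2.87823e-11)/ln(0.814) = -24.2713/-0.20579 = 117.942.
Smallest integer k = 118.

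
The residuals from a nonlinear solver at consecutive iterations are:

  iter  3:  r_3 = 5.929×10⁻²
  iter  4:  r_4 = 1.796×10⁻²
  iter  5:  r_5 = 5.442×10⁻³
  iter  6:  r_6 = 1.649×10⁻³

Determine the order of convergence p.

1

Consecutive ratios: r_6/r_5 = 1.649×10⁻³/5.442×10⁻³ = 0.303014, r_5/r_4 = 5.442×10⁻³/1.796×10⁻² = 0.303007.
p ≈ ln(0.303014)/ln(0.303007) = -1.1940/-1.1940 ≈ 1.00.
So the convergence is linear (order 1).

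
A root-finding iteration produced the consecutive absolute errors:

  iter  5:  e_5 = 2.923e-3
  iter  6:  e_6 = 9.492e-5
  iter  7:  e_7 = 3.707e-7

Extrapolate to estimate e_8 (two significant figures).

4.7e-11

First estimate the order: p ≈ ln(e_7/e_6) / ln(e_6/e_5) = ln(3.707e-7/9.492e-5)/ln(9.492e-5/2.923e-3) = ln(0.00390539)/ln(0.0324735) ≈ 1.6180.
Then e_8 ≈ e_7·(e_7/e_6)^p = 3.707e-7·(0.00390539)^1.6180 = 3.707e-7·0.000126857 ≈ 4.703e-11.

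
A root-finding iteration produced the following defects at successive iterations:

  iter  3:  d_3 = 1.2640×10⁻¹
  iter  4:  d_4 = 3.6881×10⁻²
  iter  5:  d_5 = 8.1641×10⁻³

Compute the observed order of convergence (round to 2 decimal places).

p ≈ ln(d_5/d_4) / ln(d_4/d_3)
  = ln(8.1641×10⁻³/3.6881×10⁻²) / ln(3.6881×10⁻²/1.2640×10⁻¹)
  = ln(0.221363) / ln(0.29178)
  = -1.50795 / -1.23176 ≈ 1.22422

1.22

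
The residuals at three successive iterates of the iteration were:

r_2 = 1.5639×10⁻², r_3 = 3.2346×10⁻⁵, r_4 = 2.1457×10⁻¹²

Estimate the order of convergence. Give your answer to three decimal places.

p ≈ ln(r_4/r_3) / ln(r_3/r_2)
  = ln(2.1457×10⁻¹²/3.2346×10⁻⁵) / ln(3.2346×10⁻⁵/1.5639×10⁻²)
  = ln(6.63359e-08) / ln(0.00206829)
  = -16.528535 / -6.181033 ≈ 2.674073

2.674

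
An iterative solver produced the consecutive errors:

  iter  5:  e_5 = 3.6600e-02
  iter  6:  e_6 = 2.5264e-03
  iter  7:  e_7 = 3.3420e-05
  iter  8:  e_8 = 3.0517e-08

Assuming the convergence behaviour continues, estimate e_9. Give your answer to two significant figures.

3.7e-13

First estimate the order: p ≈ ln(e_8/e_7) / ln(e_7/e_6) = ln(3.0517e-08/3.3420e-05)/ln(3.3420e-05/2.5264e-03) = ln(0.000913136)/ln(0.0132283) ≈ 1.6180.
Then e_9 ≈ e_8·(e_8/e_7)^p = 3.0517e-08·(0.000913136)^1.6180 = 3.0517e-08·1.20822e-05 ≈ 3.687e-13.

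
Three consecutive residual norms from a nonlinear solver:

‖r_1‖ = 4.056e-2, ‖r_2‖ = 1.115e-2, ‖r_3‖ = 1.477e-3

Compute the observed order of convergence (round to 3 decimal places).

p ≈ ln(‖r_3‖/‖r_2‖) / ln(‖r_2‖/‖r_1‖)
  = ln(1.477e-3/1.115e-2) / ln(1.115e-2/4.056e-2)
  = ln(0.132466) / ln(0.274901)
  = -2.021429 / -1.291344 ≈ 1.565368

1.565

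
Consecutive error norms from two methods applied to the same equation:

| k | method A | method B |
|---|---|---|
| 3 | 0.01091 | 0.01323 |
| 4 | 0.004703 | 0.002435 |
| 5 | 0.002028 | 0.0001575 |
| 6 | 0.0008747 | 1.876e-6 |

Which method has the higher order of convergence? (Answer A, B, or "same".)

B

Method A: p ≈ ln(0.0008747/0.002028)/ln(0.002028/0.004703) ≈ 1.00.
Method B: p ≈ ln(1.876e-6/0.0001575)/ln(0.0001575/0.002435) ≈ 1.62.
Method B has the higher order (≈1.6 vs ≈1.0).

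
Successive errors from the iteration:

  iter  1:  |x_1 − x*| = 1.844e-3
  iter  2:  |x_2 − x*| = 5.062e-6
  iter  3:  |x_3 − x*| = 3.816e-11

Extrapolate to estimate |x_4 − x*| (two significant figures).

First estimate the order: p ≈ ln(|x_3 − x*|/|x_2 − x*|) / ln(|x_2 − x*|/|x_1 − x*|) = ln(3.816e-11/5.062e-6)/ln(5.062e-6/1.844e-3) = ln(7.53852e-06)/ln(0.00274512) ≈ 1.9999.
Then |x_4 − x*| ≈ |x_3 − x*|·(|x_3 − x*|/|x_2 − x*|)^p = 3.816e-11·(7.53852e-06)^1.9999 = 3.816e-11·5.68964e-11 ≈ 2.171e-21.

2.2e-21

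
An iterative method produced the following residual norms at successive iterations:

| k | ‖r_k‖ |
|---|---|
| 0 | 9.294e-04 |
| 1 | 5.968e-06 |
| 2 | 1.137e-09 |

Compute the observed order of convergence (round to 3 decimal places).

1.697

p ≈ ln(‖r_2‖/‖r_1‖) / ln(‖r_1‖/‖r_0‖)
  = ln(1.137e-09/5.968e-06) / ln(5.968e-06/9.294e-04)
  = ln(0.000190516) / ln(0.00642135)
  = -8.565774 / -5.048127 ≈ 1.696822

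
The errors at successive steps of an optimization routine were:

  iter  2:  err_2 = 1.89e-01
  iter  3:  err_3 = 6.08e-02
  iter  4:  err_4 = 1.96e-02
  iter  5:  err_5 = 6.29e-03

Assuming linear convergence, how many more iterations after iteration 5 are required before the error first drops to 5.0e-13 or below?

Rate ρ ≈ err_5/err_4 = 6.29e-03/1.96e-02 = 0.3209.
After j more steps, err_{5+j} ≈ 6.29e-03·ρ^j; need ρ^j ≤ 5.0e-13/6.29e-03 = 7.94913e-11.
j ≥ ln(7.94913e-11)/ln(0.3209) = -23.2554/-1.13663 = 20.460.
So 21 more iterations are needed.

21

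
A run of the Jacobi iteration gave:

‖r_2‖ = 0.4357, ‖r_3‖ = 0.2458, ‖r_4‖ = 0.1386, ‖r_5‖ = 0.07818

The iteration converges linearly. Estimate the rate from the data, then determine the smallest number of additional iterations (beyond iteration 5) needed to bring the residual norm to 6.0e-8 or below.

25

Rate ρ ≈ ‖r_5‖/‖r_4‖ = 0.07818/0.1386 = 0.5641.
After j more steps, ‖r_{5+j}‖ ≈ 0.07818·ρ^j; need ρ^j ≤ 6.0e-8/0.07818 = 7.6746e-07.
j ≥ ln(7.6746e-07)/ln(0.5641) = -14.0802/-0.57252 = 24.593.
So 25 more iterations are needed.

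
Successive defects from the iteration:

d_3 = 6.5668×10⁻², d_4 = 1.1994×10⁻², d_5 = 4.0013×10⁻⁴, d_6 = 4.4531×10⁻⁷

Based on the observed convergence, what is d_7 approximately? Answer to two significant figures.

First estimate the order: p ≈ ln(d_6/d_5) / ln(d_5/d_4) = ln(4.4531×10⁻⁷/4.0013×10⁻⁴)/ln(4.0013×10⁻⁴/1.1994×10⁻²) = ln(0.00111291)/ln(0.0333608) ≈ 2.0000.
Then d_7 ≈ d_6·(d_6/d_5)^p = 4.4531×10⁻⁷·(0.00111291)^2.0000 = 4.4531×10⁻⁷·1.23857e-06 ≈ 5.515e-13.

5.5e-13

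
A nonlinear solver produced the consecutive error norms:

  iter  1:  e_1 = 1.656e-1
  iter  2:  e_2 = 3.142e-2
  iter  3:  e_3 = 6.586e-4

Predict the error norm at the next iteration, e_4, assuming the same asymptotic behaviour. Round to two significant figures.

First estimate the order: p ≈ ln(e_3/e_2) / ln(e_2/e_1) = ln(6.586e-4/3.142e-2)/ln(3.142e-2/1.656e-1) = ln(0.0209612)/ln(0.189734) ≈ 2.3254.
Then e_4 ≈ e_3·(e_3/e_2)^p = 6.586e-4·(0.0209612)^2.3254 = 6.586e-4·0.000124917 ≈ 8.227e-08.

8.2e-8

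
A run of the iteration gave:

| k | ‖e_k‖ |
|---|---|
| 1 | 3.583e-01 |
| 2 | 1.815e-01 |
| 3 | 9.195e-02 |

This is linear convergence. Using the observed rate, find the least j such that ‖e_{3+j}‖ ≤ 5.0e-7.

18

Rate ρ ≈ ‖e_3‖/‖e_2‖ = 9.195e-02/1.815e-01 = 0.5066.
After j more steps, ‖e_{3+j}‖ ≈ 9.195e-02·ρ^j; need ρ^j ≤ 5.0e-7/9.195e-02 = 5.43774e-06.
j ≥ ln(5.43774e-06)/ln(0.5066) = -12.1221/-0.68003 = 17.826.
So 18 more iterations are needed.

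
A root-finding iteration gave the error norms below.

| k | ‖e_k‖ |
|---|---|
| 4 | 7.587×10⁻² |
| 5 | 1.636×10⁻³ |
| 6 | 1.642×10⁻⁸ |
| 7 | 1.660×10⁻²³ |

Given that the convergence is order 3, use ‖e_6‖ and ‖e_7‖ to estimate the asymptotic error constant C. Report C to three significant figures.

C ≈ ‖e_7‖ / ‖e_6‖^3
  = 1.660×10⁻²³ / (1.642×10⁻⁸)^3
  = 1.660×10⁻²³ / 4.4271e-24 ≈ 3.7496

3.75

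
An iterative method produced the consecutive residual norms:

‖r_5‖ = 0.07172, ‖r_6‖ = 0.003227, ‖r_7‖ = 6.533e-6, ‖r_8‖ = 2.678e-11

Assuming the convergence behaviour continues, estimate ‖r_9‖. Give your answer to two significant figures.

4.5e-22

First estimate the order: p ≈ ln(‖r_8‖/‖r_7‖) / ln(‖r_7‖/‖r_6‖) = ln(2.678e-11/6.533e-6)/ln(6.533e-6/0.003227) = ln(4.09919e-06)/ln(0.00202448) ≈ 2.0000.
Then ‖r_9‖ ≈ ‖r_8‖·(‖r_8‖/‖r_7‖)^p = 2.678e-11·(4.09919e-06)^2.0000 = 2.678e-11·1.68034e-11 ≈ 4.5e-22.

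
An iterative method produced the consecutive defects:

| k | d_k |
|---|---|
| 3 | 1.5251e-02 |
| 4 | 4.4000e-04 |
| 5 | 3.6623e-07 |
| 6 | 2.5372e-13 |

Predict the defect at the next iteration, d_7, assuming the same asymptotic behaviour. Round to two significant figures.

1.2e-25

First estimate the order: p ≈ ln(d_6/d_5) / ln(d_5/d_4) = ln(2.5372e-13/3.6623e-07)/ln(3.6623e-07/4.4000e-04) = ln(6.92789e-07)/ln(0.000832341) ≈ 2.0000.
Then d_7 ≈ d_6·(d_6/d_5)^p = 2.5372e-13·(6.92789e-07)^2.0000 = 2.5372e-13·4.79957e-13 ≈ 1.218e-25.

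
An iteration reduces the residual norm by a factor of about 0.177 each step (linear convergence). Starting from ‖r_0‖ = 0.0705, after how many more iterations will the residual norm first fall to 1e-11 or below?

14

After k steps, ‖r_k‖ ≈ 0.0705·0.177^k.
Need 0.177^k ≤ 1e-11/0.0705 = 1.41844e-10.
k ≥ ln(1.41844e-10)/ln(0.177) = -22.6763/-1.73161 = 13.096.
Smallest integer k = 14.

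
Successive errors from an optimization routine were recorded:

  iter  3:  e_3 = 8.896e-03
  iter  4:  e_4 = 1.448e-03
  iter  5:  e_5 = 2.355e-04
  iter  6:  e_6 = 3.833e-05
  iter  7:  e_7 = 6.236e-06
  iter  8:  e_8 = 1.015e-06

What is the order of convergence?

Consecutive ratios: e_8/e_7 = 1.015e-06/6.236e-06 = 0.162765, e_7/e_6 = 6.236e-06/3.833e-05 = 0.162692.
p ≈ ln(0.162765)/ln(0.162692) = -1.8155/-1.8159 ≈ 1.00.
So the convergence is linear (order 1).

1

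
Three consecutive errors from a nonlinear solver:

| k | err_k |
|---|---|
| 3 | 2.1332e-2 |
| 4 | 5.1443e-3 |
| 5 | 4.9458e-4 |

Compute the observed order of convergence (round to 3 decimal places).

p ≈ ln(err_5/err_4) / ln(err_4/err_3)
  = ln(4.9458e-4/5.1443e-3) / ln(5.1443e-3/2.1332e-2)
  = ln(0.0961414) / ln(0.241154)
  = -2.341935 / -1.422320 ≈ 1.646560

1.647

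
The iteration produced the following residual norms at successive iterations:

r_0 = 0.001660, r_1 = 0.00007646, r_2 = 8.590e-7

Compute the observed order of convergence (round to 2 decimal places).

p ≈ ln(r_2/r_1) / ln(r_1/r_0)
  = ln(8.590e-7/0.00007646) / ln(0.00007646/0.001660)
  = ln(0.0112346) / ln(0.0460602)
  = -4.48876 / -3.07781 ≈ 1.45843

1.46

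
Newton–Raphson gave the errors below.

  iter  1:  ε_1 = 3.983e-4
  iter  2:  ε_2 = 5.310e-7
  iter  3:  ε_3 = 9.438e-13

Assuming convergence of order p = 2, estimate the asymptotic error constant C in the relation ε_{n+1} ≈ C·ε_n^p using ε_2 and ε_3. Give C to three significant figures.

C ≈ ε_3 / ε_2^2
  = 9.438e-13 / (5.310e-7)^2
  = 9.438e-13 / 2.81961e-13 ≈ 3.3473

3.35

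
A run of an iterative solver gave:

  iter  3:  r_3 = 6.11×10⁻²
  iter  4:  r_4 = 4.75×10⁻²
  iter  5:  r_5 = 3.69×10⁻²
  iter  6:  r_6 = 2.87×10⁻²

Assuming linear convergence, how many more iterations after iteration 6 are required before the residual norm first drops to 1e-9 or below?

Rate ρ ≈ r_6/r_5 = 2.87×10⁻²/3.69×10⁻² = 0.7778.
After j more steps, r_{6+j} ≈ 2.87×10⁻²·ρ^j; need ρ^j ≤ 1e-9/2.87×10⁻² = 3.48432e-08.
j ≥ ln(3.48432e-08)/ln(0.7778) = -17.1724/-0.25129 = 68.337.
So 69 more iterations are needed.

69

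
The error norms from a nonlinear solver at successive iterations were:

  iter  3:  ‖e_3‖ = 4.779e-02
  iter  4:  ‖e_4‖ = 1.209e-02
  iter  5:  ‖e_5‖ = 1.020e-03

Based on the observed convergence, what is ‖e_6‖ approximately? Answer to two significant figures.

First estimate the order: p ≈ ln(‖e_5‖/‖e_4‖) / ln(‖e_4‖/‖e_3‖) = ln(1.020e-03/1.209e-02)/ln(1.209e-02/4.779e-02) = ln(0.0843672)/ln(0.252982) ≈ 1.7990.
Then ‖e_6‖ ≈ ‖e_5‖·(‖e_5‖/‖e_4‖)^p = 1.020e-03·(0.0843672)^1.7990 = 1.020e-03·0.0117 ≈ 1.193e-05.

1.2e-5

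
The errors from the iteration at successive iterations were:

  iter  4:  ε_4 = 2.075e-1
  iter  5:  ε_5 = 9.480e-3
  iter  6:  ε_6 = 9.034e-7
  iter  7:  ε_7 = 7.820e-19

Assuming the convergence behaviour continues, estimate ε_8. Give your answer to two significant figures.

First estimate the order: p ≈ ln(ε_7/ε_6) / ln(ε_6/ε_5) = ln(7.820e-19/9.034e-7)/ln(9.034e-7/9.480e-3) = ln(8.65619e-13)/ln(9.52954e-05) ≈ 3.0000.
Then ε_8 ≈ ε_7·(ε_7/ε_6)^p = 7.820e-19·(8.65619e-13)^3.0000 = 7.820e-19·6.48605e-37 ≈ 5.072e-55.

5.1e-55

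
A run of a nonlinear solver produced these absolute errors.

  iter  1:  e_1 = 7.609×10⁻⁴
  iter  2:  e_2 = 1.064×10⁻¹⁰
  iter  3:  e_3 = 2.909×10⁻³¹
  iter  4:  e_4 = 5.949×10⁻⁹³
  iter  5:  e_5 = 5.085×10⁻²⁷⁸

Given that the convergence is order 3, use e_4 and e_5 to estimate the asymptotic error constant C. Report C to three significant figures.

C ≈ e_5 / e_4^3
  = 5.085×10⁻²⁷⁸ / (5.949×10⁻⁹³)^3
  = 5.085×10⁻²⁷⁸ / 2.10539e-277 ≈ 0.24152

0.242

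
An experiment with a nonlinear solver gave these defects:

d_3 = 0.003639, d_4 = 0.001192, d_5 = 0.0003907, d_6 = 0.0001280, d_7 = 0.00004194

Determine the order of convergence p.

Consecutive ratios: d_7/d_6 = 0.00004194/0.0001280 = 0.327656, d_6/d_5 = 0.0001280/0.0003907 = 0.327617.
p ≈ ln(0.327656)/ln(0.327617) = -1.1158/-1.1159 ≈ 1.00.
So the convergence is linear (order 1).

1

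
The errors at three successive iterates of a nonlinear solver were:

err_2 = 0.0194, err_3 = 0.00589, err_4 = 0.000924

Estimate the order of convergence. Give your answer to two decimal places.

1.55

p ≈ ln(err_4/err_3) / ln(err_3/err_2)
  = ln(0.000924/0.00589) / ln(0.00589/0.0194)
  = ln(0.156876) / ln(0.303608)
  = -1.85230 / -1.19202 ≈ 1.55392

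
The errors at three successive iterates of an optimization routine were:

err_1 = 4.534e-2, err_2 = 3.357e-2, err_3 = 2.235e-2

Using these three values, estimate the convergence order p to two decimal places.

1.35

p ≈ ln(err_3/err_2) / ln(err_2/err_1)
  = ln(2.235e-2/3.357e-2) / ln(3.357e-2/4.534e-2)
  = ln(0.665773) / ln(0.740406)
  = -0.40681 / -0.30056 ≈ 1.35351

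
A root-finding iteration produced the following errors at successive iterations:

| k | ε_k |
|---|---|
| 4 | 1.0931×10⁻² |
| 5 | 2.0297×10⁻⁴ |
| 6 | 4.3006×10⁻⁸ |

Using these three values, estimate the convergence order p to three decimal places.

2.122

p ≈ ln(ε_6/ε_5) / ln(ε_5/ε_4)
  = ln(4.3006×10⁻⁸/2.0297×10⁻⁴) / ln(2.0297×10⁻⁴/1.0931×10⁻²)
  = ln(0.000211884) / ln(0.0185683)
  = -8.459472 / -3.986299 ≈ 2.122137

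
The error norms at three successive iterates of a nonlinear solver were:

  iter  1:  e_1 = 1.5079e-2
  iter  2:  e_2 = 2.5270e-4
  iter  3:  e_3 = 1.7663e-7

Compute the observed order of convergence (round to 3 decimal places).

1.777

p ≈ ln(e_3/e_2) / ln(e_2/e_1)
  = ln(1.7663e-7/2.5270e-4) / ln(2.5270e-4/1.5079e-2)
  = ln(0.000698971) / ln(0.0167584)
  = -7.265901 / -4.088856 ≈ 1.777001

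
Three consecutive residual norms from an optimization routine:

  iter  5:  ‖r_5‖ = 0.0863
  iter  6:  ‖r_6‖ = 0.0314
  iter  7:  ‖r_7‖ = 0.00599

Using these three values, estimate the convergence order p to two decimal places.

1.64

p ≈ ln(‖r_7‖/‖r_6‖) / ln(‖r_6‖/‖r_5‖)
  = ln(0.00599/0.0314) / ln(0.0314/0.0863)
  = ln(0.190764) / ln(0.363847)
  = -1.65672 / -1.01102 ≈ 1.63866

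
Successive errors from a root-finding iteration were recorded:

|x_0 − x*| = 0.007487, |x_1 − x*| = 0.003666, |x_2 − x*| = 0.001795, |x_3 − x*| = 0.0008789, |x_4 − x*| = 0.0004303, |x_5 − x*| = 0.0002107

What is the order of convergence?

1

Consecutive ratios: |x_5 − x*|/|x_4 − x*| = 0.0002107/0.0004303 = 0.489658, |x_4 − x*|/|x_3 − x*| = 0.0004303/0.0008789 = 0.489589.
p ≈ ln(0.489658)/ln(0.489589) = -0.7140/-0.7142 ≈ 1.00.
So the convergence is linear (order 1).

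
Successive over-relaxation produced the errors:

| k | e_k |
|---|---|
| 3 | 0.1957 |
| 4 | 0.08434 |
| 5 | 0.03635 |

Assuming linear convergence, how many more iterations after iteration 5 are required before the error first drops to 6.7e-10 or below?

Rate ρ ≈ e_5/e_4 = 0.03635/0.08434 = 0.4310.
After j more steps, e_{5+j} ≈ 0.03635·ρ^j; need ρ^j ≤ 6.7e-10/0.03635 = 1.84319e-08.
j ≥ ln(1.84319e-08)/ln(0.4310) = -17.8092/-0.84165 = 21.160.
So 22 more iterations are needed.

22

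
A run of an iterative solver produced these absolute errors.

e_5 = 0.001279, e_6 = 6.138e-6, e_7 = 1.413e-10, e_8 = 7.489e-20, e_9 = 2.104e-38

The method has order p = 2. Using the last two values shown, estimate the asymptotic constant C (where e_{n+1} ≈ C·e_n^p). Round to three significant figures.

C ≈ e_9 / e_8^2
  = 2.104e-38 / (7.489e-20)^2
  = 2.104e-38 / 5.60851e-39 ≈ 3.7514

3.75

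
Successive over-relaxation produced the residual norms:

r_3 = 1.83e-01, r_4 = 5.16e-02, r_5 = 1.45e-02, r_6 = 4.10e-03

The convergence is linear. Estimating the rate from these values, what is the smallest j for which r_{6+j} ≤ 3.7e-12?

Rate ρ ≈ r_6/r_5 = 4.10e-03/1.45e-02 = 0.2828.
After j more steps, r_{6+j} ≈ 4.10e-03·ρ^j; need ρ^j ≤ 3.7e-12/4.10e-03 = 9.02439e-10.
j ≥ ln(9.02439e-10)/ln(0.2828) = -20.8259/-1.26302 = 16.489.
So 17 more iterations are needed.

17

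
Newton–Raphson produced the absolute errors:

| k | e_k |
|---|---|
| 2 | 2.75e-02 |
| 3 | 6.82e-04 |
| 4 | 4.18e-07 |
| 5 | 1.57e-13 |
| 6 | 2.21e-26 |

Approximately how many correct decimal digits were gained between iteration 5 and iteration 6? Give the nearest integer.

13

Digits gained ≈ log₁₀(e_5/e_6) = log₁₀(1.57e-13/2.21e-26) = log₁₀(7.10407e+12) ≈ 12.852.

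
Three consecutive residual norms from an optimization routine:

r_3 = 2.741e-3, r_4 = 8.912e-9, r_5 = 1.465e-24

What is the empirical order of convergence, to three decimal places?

p ≈ ln(r_5/r_4) / ln(r_4/r_3)
  = ln(1.465e-24/8.912e-9) / ln(8.912e-9/2.741e-3)
  = ln(1.64385e-16) / ln(3.25137e-06)
  = -36.344320 / -12.636434 ≈ 2.876153

2.876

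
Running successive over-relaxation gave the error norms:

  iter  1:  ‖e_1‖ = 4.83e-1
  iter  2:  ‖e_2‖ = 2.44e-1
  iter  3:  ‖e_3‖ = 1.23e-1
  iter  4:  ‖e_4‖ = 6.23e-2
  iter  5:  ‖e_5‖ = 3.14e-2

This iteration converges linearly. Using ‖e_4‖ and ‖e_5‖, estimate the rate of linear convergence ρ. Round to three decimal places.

0.504

ρ ≈ ‖e_5‖/‖e_4‖ = 3.14e-2/6.23e-2 = 0.50401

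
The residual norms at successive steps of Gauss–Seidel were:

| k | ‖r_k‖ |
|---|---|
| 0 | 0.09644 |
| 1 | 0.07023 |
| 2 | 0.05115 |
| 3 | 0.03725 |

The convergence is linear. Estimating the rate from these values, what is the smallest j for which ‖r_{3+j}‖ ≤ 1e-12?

Rate ρ ≈ ‖r_3‖/‖r_2‖ = 0.03725/0.05115 = 0.7283.
After j more steps, ‖r_{3+j}‖ ≈ 0.03725·ρ^j; need ρ^j ≤ 1e-12/0.03725 = 2.68456e-11.
j ≥ ln(2.68456e-11)/ln(0.7283) = -24.3409/-0.31704 = 76.775.
So 77 more iterations are needed.

77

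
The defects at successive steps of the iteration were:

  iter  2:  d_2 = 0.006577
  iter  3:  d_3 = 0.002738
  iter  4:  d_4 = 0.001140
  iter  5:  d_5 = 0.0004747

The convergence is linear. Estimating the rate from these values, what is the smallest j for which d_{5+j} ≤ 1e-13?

26

Rate ρ ≈ d_5/d_4 = 0.0004747/0.001140 = 0.4164.
After j more steps, d_{5+j} ≈ 0.0004747·ρ^j; need ρ^j ≤ 1e-13/0.0004747 = 2.10659e-10.
j ≥ ln(2.10659e-10)/ln(0.4164) = -22.2808/-0.87611 = 25.432.
So 26 more iterations are needed.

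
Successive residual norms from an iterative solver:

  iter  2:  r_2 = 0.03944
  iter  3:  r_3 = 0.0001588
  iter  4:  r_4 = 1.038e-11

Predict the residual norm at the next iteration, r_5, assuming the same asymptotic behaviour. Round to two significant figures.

2.9e-33

First estimate the order: p ≈ ln(r_4/r_3) / ln(r_3/r_2) = ln(1.038e-11/0.0001588)/ln(0.0001588/0.03944) = ln(6.53652e-08)/ln(0.00402637) ≈ 2.9997.
Then r_5 ≈ r_4·(r_4/r_3)^p = 1.038e-11·(6.53652e-08)^2.9997 = 1.038e-11·2.80669e-22 ≈ 2.913e-33.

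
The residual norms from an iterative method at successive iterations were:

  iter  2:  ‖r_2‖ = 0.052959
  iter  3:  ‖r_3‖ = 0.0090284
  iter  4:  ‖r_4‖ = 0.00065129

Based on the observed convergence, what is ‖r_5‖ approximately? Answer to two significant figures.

First estimate the order: p ≈ ln(‖r_4‖/‖r_3‖) / ln(‖r_3‖/‖r_2‖) = ln(0.00065129/0.0090284)/ln(0.0090284/0.052959) = ln(0.0721379)/ln(0.170479) ≈ 1.4861.
Then ‖r_5‖ ≈ ‖r_4‖·(‖r_4‖/‖r_3‖)^p = 0.00065129·(0.0721379)^1.4861 = 0.00065129·0.0200963 ≈ 1.309e-05.

1.3e-5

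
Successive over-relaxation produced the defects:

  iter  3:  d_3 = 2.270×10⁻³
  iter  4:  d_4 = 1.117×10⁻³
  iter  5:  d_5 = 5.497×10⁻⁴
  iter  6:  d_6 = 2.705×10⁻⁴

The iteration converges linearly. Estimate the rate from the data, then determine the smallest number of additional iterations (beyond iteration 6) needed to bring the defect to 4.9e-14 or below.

32

Rate ρ ≈ d_6/d_5 = 2.705×10⁻⁴/5.497×10⁻⁴ = 0.4921.
After j more steps, d_{6+j} ≈ 2.705×10⁻⁴·ρ^j; need ρ^j ≤ 4.9e-14/2.705×10⁻⁴ = 1.81146e-10.
j ≥ ln(1.81146e-10)/ln(0.4921) = -22.4317/-0.70907 = 31.635.
So 32 more iterations are needed.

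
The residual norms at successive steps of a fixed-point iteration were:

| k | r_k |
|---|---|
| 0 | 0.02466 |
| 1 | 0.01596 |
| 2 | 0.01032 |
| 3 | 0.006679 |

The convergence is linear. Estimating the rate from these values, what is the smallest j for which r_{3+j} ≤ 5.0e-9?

33

Rate ρ ≈ r_3/r_2 = 0.006679/0.01032 = 0.6472.
After j more steps, r_{3+j} ≈ 0.006679·ρ^j; need ρ^j ≤ 5.0e-9/0.006679 = 7.48615e-07.
j ≥ ln(7.48615e-07)/ln(0.6472) = -14.1050/-0.43510 = 32.418.
So 33 more iterations are needed.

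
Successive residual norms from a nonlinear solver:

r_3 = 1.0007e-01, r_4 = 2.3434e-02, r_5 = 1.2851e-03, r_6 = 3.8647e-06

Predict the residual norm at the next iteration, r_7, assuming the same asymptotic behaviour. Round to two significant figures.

First estimate the order: p ≈ ln(r_6/r_5) / ln(r_5/r_4) = ln(3.8647e-06/1.2851e-03)/ln(1.2851e-03/2.3434e-02) = ln(0.00300731)/ln(0.0548391) ≈ 2.0000.
Then r_7 ≈ r_6·(r_6/r_5)^p = 3.8647e-06·(0.00300731)^2.0000 = 3.8647e-06·9.04391e-06 ≈ 3.495e-11.

3.5e-11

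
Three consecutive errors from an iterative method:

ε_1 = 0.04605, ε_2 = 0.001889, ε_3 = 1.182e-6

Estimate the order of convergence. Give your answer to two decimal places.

p ≈ ln(ε_3/ε_2) / ln(ε_2/ε_1)
  = ln(1.182e-6/0.001889) / ln(0.001889/0.04605)
  = ln(0.000625728) / ln(0.0410206)
  = -7.37659 / -3.19368 ≈ 2.30975

2.31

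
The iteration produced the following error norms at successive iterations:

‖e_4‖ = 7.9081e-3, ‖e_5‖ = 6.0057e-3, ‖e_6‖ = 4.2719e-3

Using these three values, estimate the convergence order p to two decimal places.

p ≈ ln(‖e_6‖/‖e_5‖) / ln(‖e_5‖/‖e_4‖)
  = ln(4.2719e-3/6.0057e-3) / ln(6.0057e-3/7.9081e-3)
  = ln(0.711308) / ln(0.759437)
  = -0.34065 / -0.27518 ≈ 1.23792

1.24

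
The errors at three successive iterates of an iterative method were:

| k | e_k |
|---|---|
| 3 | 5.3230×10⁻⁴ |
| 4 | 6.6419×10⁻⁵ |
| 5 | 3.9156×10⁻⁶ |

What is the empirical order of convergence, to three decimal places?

1.360

p ≈ ln(e_5/e_4) / ln(e_4/e_3)
  = ln(3.9156×10⁻⁶/6.6419×10⁻⁵) / ln(6.6419×10⁻⁵/5.3230×10⁻⁴)
  = ln(0.058953) / ln(0.124777)
  = -2.831015 / -2.081227 ≈ 1.360262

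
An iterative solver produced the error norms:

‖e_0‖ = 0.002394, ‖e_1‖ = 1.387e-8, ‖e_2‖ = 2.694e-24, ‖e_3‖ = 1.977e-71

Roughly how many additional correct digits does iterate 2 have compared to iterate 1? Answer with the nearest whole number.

16

Digits gained ≈ log₁₀(‖e_1‖/‖e_2‖) = log₁₀(1.387e-8/2.694e-24) = log₁₀(5.14848e+15) ≈ 15.712.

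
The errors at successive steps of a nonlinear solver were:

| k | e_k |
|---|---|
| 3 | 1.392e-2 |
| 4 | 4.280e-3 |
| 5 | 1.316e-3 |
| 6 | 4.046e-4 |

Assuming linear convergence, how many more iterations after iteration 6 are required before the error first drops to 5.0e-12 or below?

16

Rate ρ ≈ e_6/e_5 = 4.046e-4/1.316e-3 = 0.3074.
After j more steps, e_{6+j} ≈ 4.046e-4·ρ^j; need ρ^j ≤ 5.0e-12/4.046e-4 = 1.23579e-08.
j ≥ ln(1.23579e-08)/ln(0.3074) = -18.2090/-1.17961 = 15.436.
So 16 more iterations are needed.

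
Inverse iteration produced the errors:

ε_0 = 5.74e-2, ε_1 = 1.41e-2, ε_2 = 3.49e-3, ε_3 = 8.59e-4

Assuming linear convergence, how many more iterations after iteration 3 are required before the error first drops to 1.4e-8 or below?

Rate ρ ≈ ε_3/ε_2 = 8.59e-4/3.49e-3 = 0.2461.
After j more steps, ε_{3+j} ≈ 8.59e-4·ρ^j; need ρ^j ≤ 1.4e-8/8.59e-4 = 1.6298e-05.
j ≥ ln(1.6298e-05)/ln(0.2461) = -11.0245/-1.40202 = 7.863.
So 8 more iterations are needed.

8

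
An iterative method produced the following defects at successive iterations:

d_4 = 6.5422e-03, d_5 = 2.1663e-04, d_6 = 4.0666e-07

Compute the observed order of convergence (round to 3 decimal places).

p ≈ ln(d_6/d_5) / ln(d_5/d_4)
  = ln(4.0666e-07/2.1663e-04) / ln(2.1663e-04/6.5422e-03)
  = ln(0.00187721) / ln(0.0331127)
  = -6.277969 / -3.407838 ≈ 1.842215

1.842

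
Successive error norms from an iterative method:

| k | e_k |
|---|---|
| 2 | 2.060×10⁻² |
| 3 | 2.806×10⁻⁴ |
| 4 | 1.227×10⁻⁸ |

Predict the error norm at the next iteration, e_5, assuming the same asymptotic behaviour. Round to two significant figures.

First estimate the order: p ≈ ln(e_4/e_3) / ln(e_3/e_2) = ln(1.227×10⁻⁸/2.806×10⁻⁴)/ln(2.806×10⁻⁴/2.060×10⁻²) = ln(4.37277e-05)/ln(0.0136214) ≈ 2.3364.
Then e_5 ≈ e_4·(e_4/e_3)^p = 1.227×10⁻⁸·(4.37277e-05)^2.3364 = 1.227×10⁻⁸·6.53227e-11 ≈ 8.015e-19.

8.0e-19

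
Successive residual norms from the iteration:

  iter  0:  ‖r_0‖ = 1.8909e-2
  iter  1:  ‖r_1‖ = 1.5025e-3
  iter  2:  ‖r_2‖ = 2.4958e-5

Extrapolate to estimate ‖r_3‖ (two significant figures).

3.3e-8

First estimate the order: p ≈ ln(‖r_2‖/‖r_1‖) / ln(‖r_1‖/‖r_0‖) = ln(2.4958e-5/1.5025e-3)/ln(1.5025e-3/1.8909e-2) = ln(0.016611)/ln(0.0794595) ≈ 1.6180.
Then ‖r_3‖ ≈ ‖r_2‖·(‖r_2‖/‖r_1‖)^p = 2.4958e-5·(0.016611)^1.6180 = 2.4958e-5·0.00132008 ≈ 3.295e-08.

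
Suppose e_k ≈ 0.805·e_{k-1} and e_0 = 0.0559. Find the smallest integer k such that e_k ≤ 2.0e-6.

After k steps, e_k ≈ 0.0559·0.805^k.
Need 0.805^k ≤ 2.0e-6/0.0559 = 3.57782e-05.
k ≥ ln(3.57782e-05)/ln(0.805) = -10.2382/-0.21691 = 47.200.
Smallest integer k = 48.

48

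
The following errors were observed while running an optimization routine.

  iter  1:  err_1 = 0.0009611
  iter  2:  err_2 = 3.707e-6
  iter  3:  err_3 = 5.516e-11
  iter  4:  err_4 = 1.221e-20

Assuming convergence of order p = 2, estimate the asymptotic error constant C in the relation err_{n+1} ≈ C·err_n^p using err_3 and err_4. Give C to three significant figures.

4.01

C ≈ err_4 / err_3^2
  = 1.221e-20 / (5.516e-11)^2
  = 1.221e-20 / 3.04263e-21 ≈ 4.013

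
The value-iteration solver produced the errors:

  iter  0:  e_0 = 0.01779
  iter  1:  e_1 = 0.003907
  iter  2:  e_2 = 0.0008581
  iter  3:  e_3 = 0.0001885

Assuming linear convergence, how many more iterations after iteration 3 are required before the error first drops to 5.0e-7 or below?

Rate ρ ≈ e_3/e_2 = 0.0001885/0.0008581 = 0.2197.
After j more steps, e_{3+j} ≈ 0.0001885·ρ^j; need ρ^j ≤ 5.0e-7/0.0001885 = 0.00265252.
j ≥ ln(0.00265252)/ln(0.2197) = -5.9322/-1.51549 = 3.914.
So 4 more iterations are needed.

4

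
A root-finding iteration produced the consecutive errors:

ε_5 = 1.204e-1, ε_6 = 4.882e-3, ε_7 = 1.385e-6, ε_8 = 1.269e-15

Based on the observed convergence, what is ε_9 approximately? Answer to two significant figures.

First estimate the order: p ≈ ln(ε_8/ε_7) / ln(ε_7/ε_6) = ln(1.269e-15/1.385e-6)/ln(1.385e-6/4.882e-3) = ln(9.16245e-10)/ln(0.000283695) ≈ 2.5480.
Then ε_9 ≈ ε_8·(ε_8/ε_7)^p = 1.269e-15·(9.16245e-10)^2.5480 = 1.269e-15·9.35849e-24 ≈ 1.188e-38.

1.2e-38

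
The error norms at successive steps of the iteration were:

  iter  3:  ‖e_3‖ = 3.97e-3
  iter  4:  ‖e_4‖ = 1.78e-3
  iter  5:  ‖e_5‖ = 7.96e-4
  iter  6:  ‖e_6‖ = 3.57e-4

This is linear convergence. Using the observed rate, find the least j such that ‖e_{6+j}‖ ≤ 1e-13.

Rate ρ ≈ ‖e_6‖/‖e_5‖ = 3.57e-4/7.96e-4 = 0.4485.
After j more steps, ‖e_{6+j}‖ ≈ 3.57e-4·ρ^j; need ρ^j ≤ 1e-13/3.57e-4 = 2.80112e-10.
j ≥ ln(2.80112e-10)/ln(0.4485) = -21.9958/-0.80185 = 27.431.
So 28 more iterations are needed.

28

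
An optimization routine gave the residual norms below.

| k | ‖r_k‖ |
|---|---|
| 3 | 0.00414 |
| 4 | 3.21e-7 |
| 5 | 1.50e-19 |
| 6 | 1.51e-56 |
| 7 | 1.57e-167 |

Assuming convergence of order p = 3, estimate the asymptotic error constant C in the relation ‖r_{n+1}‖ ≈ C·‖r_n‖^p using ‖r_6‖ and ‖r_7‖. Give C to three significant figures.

C ≈ ‖r_7‖ / ‖r_6‖^3
  = 1.57e-167 / (1.51e-56)^3
  = 1.57e-167 / 3.44295e-168 ≈ 4.56

4.56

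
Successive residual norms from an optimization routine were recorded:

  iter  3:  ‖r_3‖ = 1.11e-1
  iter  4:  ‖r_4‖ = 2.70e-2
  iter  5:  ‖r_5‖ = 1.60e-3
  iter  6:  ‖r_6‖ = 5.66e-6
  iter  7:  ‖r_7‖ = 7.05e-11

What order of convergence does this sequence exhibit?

Consecutive ratios: ‖r_7‖/‖r_6‖ = 7.05e-11/5.66e-6 = 1.24558e-05, ‖r_6‖/‖r_5‖ = 5.66e-6/1.60e-3 = 0.0035375.
p ≈ ln(1.24558e-05)/ln(0.0035375) = -11.2933/-5.6443 ≈ 2.00.
So the convergence is quadratic (order 2).

2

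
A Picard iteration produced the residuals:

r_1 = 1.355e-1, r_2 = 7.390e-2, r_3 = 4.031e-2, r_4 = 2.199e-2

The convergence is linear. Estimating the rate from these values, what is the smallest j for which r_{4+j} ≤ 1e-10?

32

Rate ρ ≈ r_4/r_3 = 2.199e-2/4.031e-2 = 0.5455.
After j more steps, r_{4+j} ≈ 2.199e-2·ρ^j; need ρ^j ≤ 1e-10/2.199e-2 = 4.54752e-09.
j ≥ ln(4.54752e-09)/ln(0.5455) = -19.2087/-0.60605 = 31.695.
So 32 more iterations are needed.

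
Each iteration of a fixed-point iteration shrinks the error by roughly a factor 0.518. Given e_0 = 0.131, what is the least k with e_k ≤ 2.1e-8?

24

After k steps, e_k ≈ 0.131·0.518^k.
Need 0.518^k ≤ 2.1e-8/0.131 = 1.60305e-07.
k ≥ ln(1.60305e-07)/ln(0.518) = -15.6462/-0.65778 = 23.786.
Smallest integer k = 24.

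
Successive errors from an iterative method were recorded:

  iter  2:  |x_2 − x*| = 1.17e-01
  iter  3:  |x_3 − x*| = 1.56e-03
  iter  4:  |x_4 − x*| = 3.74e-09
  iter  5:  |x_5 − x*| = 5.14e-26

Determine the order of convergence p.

3

Consecutive ratios: |x_5 − x*|/|x_4 − x*| = 5.14e-26/3.74e-09 = 1.37433e-17, |x_4 − x*|/|x_3 − x*| = 3.74e-09/1.56e-03 = 2.39744e-06.
p ≈ ln(1.37433e-17)/ln(2.39744e-06) = -38.8260/-12.9411 ≈ 3.00.
So the convergence is cubic (order 3).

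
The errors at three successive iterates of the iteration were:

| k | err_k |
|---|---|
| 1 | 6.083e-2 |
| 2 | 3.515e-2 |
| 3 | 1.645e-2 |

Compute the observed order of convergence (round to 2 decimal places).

1.38

p ≈ ln(err_3/err_2) / ln(err_2/err_1)
  = ln(1.645e-2/3.515e-2) / ln(3.515e-2/6.083e-2)
  = ln(0.467994) / ln(0.57784)
  = -0.75930 / -0.54846 ≈ 1.38442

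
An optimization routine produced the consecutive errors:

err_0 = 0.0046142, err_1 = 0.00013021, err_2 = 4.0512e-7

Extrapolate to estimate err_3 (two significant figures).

3.6e-11

First estimate the order: p ≈ ln(err_2/err_1) / ln(err_1/err_0) = ln(4.0512e-7/0.00013021)/ln(0.00013021/0.0046142) = ln(0.00311128)/ln(0.0282194) ≈ 1.6180.
Then err_3 ≈ err_2·(err_2/err_1)^p = 4.0512e-7·(0.00311128)^1.6180 = 4.0512e-7·8.78164e-05 ≈ 3.558e-11.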